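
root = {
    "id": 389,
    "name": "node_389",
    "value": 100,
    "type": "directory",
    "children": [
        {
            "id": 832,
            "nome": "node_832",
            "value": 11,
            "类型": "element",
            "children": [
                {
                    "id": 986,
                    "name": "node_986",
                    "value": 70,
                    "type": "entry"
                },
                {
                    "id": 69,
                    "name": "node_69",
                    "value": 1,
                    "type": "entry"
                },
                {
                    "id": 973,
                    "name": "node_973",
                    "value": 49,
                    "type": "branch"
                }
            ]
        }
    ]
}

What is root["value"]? 100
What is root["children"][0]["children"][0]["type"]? "entry"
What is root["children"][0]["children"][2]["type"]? "branch"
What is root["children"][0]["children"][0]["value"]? 70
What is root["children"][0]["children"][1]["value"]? 1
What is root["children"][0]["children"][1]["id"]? 69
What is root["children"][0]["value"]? 11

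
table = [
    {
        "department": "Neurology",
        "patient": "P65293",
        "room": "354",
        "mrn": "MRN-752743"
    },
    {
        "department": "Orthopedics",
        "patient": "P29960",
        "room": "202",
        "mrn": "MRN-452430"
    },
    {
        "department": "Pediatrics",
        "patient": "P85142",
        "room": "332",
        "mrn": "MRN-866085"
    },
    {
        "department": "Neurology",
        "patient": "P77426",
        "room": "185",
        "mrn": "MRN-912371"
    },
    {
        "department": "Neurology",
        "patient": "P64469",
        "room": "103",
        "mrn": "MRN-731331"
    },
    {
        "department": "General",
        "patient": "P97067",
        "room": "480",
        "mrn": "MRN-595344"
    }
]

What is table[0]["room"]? "354"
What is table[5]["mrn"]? "MRN-595344"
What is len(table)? 6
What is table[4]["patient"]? "P64469"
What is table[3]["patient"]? "P77426"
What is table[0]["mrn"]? "MRN-752743"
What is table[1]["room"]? "202"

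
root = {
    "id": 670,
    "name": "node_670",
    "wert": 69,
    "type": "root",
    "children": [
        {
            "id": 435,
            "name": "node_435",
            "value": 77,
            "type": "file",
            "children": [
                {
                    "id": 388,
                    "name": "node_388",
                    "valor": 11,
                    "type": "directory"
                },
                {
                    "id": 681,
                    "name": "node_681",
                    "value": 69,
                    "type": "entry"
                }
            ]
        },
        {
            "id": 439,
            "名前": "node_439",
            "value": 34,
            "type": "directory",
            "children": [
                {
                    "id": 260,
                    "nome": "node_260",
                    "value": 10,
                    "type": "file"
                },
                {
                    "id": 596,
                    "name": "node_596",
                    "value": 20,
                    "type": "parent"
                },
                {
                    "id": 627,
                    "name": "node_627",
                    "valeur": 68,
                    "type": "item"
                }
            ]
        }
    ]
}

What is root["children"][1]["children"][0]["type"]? "file"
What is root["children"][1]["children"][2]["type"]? "item"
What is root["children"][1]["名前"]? "node_439"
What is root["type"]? "root"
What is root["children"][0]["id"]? 435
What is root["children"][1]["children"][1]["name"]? "node_596"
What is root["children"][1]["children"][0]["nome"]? "node_260"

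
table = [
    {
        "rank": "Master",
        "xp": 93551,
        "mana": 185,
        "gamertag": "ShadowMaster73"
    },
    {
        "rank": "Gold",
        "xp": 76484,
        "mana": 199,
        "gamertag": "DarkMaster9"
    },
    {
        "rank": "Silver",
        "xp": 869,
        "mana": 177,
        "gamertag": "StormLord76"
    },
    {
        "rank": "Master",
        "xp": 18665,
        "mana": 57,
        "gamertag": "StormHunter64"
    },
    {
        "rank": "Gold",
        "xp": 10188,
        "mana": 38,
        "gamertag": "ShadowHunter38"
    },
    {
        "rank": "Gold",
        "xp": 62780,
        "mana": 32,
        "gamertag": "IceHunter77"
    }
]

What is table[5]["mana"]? 32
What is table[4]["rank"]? "Gold"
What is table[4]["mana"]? 38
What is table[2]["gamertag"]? "StormLord76"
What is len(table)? 6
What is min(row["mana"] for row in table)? 32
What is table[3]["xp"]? 18665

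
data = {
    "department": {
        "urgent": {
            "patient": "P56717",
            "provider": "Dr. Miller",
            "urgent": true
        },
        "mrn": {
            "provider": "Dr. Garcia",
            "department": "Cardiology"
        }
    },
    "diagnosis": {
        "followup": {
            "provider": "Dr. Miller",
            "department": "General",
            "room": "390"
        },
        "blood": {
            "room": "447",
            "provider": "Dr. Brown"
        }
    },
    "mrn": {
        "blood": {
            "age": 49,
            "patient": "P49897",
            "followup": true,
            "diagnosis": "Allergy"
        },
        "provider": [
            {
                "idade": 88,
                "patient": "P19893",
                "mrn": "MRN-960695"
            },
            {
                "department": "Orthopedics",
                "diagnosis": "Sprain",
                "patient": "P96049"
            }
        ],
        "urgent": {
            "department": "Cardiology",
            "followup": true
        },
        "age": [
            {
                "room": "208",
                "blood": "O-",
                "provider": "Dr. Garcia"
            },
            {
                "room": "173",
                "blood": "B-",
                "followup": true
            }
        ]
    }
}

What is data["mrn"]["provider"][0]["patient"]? "P19893"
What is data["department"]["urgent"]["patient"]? "P56717"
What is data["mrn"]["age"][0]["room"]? "208"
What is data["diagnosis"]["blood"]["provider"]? "Dr. Brown"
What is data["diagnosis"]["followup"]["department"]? "General"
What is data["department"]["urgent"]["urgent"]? True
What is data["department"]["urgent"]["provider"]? "Dr. Miller"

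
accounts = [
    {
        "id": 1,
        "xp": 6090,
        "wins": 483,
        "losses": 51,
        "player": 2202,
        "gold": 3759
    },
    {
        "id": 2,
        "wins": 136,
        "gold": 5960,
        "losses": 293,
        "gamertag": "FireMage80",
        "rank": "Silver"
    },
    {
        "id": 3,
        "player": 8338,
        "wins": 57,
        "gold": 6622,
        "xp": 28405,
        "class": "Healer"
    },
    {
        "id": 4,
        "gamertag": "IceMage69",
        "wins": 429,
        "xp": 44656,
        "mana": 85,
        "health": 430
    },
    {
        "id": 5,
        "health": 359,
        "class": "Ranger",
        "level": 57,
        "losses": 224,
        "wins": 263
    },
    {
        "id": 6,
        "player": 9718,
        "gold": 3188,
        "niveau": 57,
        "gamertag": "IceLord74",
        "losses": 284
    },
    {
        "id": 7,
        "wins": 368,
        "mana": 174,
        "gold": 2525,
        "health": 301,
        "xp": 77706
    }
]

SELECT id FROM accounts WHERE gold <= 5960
[1, 2, 6, 7]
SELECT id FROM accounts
[1, 2, 3, 4, 5, 6, 7]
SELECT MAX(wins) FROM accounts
483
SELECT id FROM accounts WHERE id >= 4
[4, 5, 6, 7]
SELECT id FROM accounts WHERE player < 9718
[1, 3]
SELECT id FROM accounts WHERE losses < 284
[1, 5]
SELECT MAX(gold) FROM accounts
6622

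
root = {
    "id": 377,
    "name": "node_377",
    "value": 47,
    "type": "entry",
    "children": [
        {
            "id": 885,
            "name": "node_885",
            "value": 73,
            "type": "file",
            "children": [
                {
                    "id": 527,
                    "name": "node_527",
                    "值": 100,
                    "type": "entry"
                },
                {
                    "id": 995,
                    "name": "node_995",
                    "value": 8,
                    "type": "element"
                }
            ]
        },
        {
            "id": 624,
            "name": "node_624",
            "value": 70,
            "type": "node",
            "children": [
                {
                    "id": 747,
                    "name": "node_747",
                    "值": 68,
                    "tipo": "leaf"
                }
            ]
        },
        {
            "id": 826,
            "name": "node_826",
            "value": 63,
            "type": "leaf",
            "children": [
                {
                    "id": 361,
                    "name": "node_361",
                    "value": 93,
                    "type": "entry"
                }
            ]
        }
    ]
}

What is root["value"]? 47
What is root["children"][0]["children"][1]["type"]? "element"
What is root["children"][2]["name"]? "node_826"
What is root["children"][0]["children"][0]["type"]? "entry"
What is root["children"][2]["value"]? 63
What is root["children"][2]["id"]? 826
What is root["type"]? "entry"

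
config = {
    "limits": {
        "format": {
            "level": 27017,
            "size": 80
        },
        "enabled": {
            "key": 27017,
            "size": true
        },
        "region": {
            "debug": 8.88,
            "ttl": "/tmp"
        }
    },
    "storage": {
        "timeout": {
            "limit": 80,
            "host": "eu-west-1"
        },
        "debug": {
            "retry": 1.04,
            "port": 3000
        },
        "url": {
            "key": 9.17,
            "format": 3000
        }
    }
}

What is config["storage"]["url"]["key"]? 9.17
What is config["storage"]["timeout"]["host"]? "eu-west-1"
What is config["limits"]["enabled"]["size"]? True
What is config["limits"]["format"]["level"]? 27017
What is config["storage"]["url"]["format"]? 3000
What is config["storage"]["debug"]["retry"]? 1.04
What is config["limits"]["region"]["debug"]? 8.88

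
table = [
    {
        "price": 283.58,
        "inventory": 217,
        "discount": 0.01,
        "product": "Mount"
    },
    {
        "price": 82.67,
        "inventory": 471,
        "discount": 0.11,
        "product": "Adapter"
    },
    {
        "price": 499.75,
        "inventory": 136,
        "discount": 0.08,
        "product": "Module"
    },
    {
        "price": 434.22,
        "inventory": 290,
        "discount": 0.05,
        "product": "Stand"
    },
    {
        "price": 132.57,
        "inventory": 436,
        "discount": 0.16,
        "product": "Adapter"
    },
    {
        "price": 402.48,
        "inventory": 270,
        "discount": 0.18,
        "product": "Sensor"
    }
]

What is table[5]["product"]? "Sensor"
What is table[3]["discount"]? 0.05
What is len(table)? 6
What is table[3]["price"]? 434.22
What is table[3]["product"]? "Stand"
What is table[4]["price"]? 132.57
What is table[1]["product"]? "Adapter"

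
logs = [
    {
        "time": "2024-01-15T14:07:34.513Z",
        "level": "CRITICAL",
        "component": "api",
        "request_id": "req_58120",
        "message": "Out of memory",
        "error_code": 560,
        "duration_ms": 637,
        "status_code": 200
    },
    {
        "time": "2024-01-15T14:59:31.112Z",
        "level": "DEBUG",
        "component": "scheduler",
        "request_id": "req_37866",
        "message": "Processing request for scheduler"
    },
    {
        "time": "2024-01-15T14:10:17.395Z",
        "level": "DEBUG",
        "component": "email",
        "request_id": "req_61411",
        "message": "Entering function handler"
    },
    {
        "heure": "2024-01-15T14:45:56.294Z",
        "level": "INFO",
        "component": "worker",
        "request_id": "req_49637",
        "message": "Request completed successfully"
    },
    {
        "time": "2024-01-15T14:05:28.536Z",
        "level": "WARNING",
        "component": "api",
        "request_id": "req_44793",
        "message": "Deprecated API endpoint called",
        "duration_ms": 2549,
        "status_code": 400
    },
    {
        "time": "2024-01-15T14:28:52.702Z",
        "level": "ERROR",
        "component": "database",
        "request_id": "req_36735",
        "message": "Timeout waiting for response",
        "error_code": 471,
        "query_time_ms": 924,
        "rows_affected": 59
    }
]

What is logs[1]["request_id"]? "req_37866"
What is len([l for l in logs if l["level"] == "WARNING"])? 1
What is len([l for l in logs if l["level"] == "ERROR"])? 1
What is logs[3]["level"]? "INFO"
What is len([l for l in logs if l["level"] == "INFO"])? 1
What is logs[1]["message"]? "Processing request for scheduler"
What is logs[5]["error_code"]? 471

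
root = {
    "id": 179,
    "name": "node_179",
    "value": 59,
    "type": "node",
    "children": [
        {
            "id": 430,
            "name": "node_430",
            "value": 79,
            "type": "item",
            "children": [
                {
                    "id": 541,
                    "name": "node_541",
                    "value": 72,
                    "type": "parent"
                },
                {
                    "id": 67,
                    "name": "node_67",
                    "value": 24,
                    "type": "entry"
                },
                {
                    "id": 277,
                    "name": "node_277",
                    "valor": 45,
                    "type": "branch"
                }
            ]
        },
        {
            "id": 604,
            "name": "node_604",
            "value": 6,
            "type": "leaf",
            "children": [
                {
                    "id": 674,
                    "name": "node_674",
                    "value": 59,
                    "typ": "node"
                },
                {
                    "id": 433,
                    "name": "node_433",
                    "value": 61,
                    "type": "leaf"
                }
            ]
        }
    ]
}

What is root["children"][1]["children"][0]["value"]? 59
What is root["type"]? "node"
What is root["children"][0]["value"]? 79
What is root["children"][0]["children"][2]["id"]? 277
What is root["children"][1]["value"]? 6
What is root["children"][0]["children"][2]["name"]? "node_277"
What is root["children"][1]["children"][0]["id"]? 674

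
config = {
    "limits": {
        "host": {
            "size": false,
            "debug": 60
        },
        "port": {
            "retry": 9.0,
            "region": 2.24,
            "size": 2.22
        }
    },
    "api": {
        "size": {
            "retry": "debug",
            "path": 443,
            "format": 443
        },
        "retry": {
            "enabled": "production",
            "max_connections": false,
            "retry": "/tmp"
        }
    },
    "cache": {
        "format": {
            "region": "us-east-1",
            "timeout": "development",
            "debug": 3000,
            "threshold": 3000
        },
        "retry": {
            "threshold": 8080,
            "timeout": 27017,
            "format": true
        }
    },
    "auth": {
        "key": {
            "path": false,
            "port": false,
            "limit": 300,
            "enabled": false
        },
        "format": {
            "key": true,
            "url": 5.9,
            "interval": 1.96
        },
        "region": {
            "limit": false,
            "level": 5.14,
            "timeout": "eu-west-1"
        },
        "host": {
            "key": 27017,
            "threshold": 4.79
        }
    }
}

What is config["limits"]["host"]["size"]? False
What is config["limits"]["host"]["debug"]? 60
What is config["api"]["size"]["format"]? 443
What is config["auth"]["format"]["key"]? True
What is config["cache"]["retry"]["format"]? True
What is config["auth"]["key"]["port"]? False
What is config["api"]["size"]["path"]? 443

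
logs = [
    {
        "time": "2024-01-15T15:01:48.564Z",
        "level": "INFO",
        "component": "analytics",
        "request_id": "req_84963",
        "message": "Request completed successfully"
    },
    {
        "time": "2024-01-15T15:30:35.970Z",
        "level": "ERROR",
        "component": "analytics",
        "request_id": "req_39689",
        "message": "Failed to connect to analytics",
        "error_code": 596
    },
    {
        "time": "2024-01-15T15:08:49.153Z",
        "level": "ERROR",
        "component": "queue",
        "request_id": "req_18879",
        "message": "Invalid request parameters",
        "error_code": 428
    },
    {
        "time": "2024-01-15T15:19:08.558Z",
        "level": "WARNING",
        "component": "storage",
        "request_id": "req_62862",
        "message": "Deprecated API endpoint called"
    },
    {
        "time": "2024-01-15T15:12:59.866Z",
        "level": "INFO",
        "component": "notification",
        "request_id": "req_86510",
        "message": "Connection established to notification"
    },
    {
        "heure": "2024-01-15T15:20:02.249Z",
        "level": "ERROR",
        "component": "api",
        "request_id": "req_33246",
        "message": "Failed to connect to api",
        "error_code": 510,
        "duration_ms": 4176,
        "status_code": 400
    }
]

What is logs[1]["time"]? "2024-01-15T15:30:35.970Z"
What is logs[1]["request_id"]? "req_39689"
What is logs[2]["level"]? "ERROR"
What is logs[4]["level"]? "INFO"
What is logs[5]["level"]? "ERROR"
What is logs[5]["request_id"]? "req_33246"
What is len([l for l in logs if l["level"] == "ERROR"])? 3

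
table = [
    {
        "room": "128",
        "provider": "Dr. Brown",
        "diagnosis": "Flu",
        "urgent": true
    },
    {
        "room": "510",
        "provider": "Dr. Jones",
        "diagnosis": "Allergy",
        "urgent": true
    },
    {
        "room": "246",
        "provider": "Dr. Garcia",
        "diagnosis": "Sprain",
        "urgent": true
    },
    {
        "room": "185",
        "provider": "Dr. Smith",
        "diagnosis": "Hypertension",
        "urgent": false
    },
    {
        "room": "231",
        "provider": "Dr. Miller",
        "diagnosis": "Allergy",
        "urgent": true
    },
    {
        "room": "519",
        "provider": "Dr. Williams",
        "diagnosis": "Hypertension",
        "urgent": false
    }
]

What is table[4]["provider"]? "Dr. Miller"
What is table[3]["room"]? "185"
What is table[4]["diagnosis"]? "Allergy"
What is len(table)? 6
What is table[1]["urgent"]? True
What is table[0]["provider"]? "Dr. Brown"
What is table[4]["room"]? "231"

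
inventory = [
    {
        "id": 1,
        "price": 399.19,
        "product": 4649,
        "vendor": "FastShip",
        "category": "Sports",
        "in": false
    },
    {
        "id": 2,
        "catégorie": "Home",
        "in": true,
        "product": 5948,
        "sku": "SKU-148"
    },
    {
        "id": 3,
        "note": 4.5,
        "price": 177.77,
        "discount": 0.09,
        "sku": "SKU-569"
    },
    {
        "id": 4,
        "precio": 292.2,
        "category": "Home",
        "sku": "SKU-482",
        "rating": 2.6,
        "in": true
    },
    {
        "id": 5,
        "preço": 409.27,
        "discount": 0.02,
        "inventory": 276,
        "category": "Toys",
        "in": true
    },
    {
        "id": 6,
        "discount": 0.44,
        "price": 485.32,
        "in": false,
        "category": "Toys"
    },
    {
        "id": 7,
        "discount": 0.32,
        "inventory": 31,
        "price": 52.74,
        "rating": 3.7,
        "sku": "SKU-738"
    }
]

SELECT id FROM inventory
[1, 2, 3, 4, 5, 6, 7]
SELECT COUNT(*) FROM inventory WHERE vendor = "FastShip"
1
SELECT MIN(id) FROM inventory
1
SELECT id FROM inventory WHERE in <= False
[1, 6]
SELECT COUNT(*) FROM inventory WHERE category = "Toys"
2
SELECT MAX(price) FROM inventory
485.32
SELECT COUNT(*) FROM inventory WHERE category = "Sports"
1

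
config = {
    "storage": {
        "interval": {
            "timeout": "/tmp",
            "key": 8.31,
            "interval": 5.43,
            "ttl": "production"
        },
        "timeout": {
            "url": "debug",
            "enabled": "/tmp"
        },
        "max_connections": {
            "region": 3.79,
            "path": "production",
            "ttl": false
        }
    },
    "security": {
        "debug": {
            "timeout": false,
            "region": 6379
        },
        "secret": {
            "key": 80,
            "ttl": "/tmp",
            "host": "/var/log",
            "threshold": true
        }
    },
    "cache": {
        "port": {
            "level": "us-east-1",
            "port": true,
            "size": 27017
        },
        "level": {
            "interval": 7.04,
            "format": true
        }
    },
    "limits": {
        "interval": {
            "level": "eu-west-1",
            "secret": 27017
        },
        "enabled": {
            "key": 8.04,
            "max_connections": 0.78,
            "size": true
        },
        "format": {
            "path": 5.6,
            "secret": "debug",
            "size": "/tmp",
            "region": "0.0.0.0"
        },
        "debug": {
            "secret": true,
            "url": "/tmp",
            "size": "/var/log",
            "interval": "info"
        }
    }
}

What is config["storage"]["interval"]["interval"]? 5.43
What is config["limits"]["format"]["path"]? 5.6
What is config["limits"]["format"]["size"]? "/tmp"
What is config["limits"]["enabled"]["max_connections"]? 0.78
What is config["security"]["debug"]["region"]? 6379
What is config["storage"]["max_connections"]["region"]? 3.79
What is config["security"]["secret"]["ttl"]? "/tmp"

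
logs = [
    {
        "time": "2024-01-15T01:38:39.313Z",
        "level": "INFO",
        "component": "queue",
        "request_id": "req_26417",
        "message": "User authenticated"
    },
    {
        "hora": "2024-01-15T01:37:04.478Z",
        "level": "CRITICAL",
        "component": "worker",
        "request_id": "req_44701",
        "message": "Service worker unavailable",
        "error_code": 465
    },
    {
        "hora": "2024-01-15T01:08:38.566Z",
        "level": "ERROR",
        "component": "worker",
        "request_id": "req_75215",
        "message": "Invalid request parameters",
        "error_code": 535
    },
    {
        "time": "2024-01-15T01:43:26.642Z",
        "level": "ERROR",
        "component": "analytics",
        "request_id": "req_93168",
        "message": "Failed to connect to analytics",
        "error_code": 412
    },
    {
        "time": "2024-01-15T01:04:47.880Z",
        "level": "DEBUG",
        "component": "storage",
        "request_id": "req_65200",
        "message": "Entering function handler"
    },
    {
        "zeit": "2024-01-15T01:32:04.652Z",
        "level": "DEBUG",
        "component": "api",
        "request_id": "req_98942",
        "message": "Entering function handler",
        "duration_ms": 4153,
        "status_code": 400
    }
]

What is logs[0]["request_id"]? "req_26417"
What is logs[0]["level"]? "INFO"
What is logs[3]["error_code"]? 412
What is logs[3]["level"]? "ERROR"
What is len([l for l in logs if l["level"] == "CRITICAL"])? 1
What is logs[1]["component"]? "worker"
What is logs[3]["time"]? "2024-01-15T01:43:26.642Z"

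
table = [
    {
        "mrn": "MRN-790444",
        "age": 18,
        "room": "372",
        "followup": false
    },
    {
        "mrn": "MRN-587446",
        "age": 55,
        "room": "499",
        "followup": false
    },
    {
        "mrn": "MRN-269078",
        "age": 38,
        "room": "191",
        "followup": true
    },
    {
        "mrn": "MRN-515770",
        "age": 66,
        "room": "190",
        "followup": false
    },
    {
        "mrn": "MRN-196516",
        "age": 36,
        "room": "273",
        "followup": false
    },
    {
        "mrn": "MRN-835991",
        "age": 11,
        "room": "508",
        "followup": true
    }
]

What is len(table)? 6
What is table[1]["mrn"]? "MRN-587446"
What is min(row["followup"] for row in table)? False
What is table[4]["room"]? "273"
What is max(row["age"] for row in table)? 66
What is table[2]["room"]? "191"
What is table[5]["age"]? 11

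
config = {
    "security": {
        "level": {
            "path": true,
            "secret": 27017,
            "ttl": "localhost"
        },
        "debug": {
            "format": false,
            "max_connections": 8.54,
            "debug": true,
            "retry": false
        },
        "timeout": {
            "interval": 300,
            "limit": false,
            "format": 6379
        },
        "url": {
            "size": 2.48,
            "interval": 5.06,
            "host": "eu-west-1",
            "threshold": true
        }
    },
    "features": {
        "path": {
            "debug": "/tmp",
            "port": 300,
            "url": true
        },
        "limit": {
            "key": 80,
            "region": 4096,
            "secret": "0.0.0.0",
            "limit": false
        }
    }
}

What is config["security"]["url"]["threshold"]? True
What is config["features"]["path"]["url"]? True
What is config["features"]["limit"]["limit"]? False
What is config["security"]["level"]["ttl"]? "localhost"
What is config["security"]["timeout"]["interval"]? 300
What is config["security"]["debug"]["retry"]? False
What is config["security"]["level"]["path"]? True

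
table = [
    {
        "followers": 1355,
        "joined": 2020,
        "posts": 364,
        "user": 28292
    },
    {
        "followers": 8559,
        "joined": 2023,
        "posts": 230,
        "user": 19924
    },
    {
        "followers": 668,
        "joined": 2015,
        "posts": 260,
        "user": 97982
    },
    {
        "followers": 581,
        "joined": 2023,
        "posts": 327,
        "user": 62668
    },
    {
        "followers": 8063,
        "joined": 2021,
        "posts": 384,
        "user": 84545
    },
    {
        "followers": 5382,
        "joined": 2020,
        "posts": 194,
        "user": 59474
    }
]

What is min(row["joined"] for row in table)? 2015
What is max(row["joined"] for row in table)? 2023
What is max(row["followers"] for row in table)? 8559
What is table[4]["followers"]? 8063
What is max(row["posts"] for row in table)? 384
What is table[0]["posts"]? 364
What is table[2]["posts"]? 260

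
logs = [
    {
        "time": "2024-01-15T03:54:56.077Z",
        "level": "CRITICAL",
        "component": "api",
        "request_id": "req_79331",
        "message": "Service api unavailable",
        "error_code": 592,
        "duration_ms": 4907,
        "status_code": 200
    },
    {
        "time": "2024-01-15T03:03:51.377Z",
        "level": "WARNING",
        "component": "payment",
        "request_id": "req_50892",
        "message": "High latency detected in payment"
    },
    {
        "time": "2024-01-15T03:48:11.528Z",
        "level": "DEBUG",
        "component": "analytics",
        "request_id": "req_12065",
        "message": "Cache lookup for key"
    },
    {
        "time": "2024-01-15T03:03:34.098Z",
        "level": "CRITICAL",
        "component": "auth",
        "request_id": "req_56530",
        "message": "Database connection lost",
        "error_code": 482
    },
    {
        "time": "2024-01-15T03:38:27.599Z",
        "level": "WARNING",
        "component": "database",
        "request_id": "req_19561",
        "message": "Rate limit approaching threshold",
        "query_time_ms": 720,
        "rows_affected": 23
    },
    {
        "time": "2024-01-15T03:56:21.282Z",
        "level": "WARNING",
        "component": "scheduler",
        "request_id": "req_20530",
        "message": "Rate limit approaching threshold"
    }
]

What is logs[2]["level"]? "DEBUG"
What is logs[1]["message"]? "High latency detected in payment"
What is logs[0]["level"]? "CRITICAL"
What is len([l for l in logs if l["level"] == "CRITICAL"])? 2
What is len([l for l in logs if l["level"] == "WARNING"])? 3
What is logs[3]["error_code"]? 482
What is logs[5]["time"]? "2024-01-15T03:56:21.282Z"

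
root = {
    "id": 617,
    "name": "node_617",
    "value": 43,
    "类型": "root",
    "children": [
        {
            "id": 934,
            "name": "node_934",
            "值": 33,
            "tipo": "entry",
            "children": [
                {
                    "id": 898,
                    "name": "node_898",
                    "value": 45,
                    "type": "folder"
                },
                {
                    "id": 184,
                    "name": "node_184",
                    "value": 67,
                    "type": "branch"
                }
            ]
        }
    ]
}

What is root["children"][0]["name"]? "node_934"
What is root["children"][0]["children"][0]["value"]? 45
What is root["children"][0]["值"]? 33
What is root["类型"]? "root"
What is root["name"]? "node_617"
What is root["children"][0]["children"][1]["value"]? 67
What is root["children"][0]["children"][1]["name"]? "node_184"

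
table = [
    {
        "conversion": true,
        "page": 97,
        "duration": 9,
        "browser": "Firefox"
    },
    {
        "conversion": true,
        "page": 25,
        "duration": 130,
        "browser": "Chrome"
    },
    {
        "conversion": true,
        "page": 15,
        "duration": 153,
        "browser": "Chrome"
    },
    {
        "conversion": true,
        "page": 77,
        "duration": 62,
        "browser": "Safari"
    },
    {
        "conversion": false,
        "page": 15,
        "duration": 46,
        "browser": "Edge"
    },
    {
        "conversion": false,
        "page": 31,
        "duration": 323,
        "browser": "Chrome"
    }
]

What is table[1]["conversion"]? True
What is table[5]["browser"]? "Chrome"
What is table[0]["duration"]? 9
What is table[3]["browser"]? "Safari"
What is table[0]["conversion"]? True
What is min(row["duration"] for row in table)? 9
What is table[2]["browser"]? "Chrome"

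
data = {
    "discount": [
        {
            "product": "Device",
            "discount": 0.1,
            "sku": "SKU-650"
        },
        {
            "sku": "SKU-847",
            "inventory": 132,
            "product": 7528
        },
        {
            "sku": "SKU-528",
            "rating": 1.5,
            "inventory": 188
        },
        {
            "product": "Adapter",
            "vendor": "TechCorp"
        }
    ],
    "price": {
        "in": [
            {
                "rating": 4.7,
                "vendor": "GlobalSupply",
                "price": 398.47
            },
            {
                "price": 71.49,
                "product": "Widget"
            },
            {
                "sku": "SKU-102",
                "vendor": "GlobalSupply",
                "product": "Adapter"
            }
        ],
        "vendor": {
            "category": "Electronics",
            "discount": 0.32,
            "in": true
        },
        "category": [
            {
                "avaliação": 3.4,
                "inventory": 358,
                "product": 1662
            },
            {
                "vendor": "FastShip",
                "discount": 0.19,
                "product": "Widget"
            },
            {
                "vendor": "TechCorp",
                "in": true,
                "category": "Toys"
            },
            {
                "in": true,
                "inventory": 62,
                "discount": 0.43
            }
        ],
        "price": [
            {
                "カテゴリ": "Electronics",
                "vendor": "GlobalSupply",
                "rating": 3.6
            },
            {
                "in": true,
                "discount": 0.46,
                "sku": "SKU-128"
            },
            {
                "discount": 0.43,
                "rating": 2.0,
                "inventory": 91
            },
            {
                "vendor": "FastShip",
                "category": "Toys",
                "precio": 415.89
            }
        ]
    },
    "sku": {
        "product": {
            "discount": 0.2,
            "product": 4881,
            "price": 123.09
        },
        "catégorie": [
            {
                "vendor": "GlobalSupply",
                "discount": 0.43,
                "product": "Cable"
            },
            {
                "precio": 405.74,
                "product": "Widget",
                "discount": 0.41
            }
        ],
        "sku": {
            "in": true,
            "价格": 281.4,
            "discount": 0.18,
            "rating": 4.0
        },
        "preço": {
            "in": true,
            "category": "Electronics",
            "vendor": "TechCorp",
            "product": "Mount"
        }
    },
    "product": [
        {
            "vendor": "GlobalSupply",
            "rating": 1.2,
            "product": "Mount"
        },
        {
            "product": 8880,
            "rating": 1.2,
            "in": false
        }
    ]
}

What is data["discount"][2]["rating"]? 1.5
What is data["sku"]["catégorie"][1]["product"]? "Widget"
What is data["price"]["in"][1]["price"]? 71.49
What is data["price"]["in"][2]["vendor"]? "GlobalSupply"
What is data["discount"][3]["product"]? "Adapter"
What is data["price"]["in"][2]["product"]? "Adapter"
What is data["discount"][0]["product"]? "Device"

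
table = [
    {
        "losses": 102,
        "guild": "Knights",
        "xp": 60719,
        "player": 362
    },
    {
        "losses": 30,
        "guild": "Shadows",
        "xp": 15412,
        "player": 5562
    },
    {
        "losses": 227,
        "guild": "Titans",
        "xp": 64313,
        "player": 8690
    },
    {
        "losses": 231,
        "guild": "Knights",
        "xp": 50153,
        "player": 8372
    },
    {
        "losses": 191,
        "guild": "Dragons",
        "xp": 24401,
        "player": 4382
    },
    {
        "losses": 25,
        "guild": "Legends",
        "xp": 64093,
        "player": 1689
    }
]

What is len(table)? 6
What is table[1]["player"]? 5562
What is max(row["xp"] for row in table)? 64313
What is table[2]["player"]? 8690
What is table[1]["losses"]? 30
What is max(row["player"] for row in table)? 8690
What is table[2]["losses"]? 227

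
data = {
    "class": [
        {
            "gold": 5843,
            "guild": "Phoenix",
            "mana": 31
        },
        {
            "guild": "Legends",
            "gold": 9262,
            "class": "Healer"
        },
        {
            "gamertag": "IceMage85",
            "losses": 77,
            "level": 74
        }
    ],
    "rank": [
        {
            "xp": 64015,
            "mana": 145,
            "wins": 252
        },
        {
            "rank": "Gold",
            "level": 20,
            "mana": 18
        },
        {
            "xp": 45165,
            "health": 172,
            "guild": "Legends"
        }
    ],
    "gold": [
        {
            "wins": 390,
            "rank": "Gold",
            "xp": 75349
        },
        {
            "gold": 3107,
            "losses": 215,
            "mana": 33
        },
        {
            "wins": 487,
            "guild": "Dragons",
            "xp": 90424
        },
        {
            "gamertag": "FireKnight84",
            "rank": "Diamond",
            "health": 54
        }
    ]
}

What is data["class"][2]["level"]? 74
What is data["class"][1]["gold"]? 9262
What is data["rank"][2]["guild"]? "Legends"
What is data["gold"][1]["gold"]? 3107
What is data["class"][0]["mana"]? 31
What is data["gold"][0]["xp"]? 75349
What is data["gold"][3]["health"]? 54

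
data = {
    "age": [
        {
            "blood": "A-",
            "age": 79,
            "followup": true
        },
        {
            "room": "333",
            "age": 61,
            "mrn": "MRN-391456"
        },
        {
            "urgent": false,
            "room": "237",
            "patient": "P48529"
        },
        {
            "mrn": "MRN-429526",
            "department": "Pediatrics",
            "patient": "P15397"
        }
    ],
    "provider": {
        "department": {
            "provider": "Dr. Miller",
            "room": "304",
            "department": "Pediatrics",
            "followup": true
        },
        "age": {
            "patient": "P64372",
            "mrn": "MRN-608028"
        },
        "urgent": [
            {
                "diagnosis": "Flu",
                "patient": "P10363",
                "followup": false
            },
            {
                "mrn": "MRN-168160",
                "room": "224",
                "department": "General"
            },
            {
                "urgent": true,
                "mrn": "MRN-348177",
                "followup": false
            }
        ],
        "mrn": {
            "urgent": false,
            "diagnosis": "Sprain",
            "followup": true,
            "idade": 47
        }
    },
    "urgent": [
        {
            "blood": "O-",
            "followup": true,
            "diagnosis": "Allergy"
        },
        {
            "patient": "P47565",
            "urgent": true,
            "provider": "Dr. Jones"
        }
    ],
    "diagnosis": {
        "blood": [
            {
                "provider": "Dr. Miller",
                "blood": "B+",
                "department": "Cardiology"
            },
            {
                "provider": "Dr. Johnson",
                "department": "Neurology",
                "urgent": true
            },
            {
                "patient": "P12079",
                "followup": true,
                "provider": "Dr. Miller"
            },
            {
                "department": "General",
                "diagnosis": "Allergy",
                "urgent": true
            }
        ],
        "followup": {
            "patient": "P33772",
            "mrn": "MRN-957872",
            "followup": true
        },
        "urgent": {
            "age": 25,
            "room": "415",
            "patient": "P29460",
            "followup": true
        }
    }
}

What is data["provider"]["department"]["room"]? "304"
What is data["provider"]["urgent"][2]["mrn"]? "MRN-348177"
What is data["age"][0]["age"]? 79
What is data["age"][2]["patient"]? "P48529"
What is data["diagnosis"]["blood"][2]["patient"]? "P12079"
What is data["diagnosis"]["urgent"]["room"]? "415"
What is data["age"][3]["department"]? "Pediatrics"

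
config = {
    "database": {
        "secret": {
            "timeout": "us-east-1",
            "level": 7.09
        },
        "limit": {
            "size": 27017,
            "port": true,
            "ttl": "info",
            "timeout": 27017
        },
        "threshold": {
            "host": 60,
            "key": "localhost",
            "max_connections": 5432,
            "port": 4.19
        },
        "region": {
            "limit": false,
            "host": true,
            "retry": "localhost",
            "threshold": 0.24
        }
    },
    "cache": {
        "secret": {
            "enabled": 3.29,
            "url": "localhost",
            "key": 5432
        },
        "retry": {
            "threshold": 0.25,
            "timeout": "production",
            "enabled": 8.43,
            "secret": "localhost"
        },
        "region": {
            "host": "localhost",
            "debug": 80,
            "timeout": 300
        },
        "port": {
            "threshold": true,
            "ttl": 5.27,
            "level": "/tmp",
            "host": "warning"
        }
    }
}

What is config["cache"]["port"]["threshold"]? True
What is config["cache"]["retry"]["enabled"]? 8.43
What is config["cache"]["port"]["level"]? "/tmp"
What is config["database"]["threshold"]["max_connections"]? 5432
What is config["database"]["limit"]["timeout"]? 27017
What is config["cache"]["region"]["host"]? "localhost"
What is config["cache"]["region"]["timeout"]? 300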